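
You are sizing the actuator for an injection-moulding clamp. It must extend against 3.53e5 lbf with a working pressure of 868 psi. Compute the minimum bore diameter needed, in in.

D ≈ 22.8 in

Extension force acts on the full piston face: F = P × (π/4)D².
D = √(4F / (πP)) = √(4 × 3.53e5 lbf / (π × 868 psi))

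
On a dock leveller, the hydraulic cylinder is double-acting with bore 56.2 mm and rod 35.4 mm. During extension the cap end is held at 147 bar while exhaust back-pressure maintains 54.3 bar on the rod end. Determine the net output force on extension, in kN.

Cap-side area A_cap = π/4 × (56.2 mm)² = 2481 mm^2
Rod-side annular area A_ann = π/4 × (56.2² − 35.4²) = 1496 mm^2
Net thrust = P_cap·A_cap − P_rod·A_ann = 36.47 kN − 8.125 kN

F ≈ 28.3 kN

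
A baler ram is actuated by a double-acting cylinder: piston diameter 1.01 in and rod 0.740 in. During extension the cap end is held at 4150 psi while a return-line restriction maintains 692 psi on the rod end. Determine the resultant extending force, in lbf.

Cap-side area A_cap = π/4 × (1.01 in)² = 0.8012 in^2
Rod-side annular area A_ann = π/4 × (1.01² − 0.740²) = 0.3711 in^2
Net thrust = P_cap·A_cap − P_rod·A_ann = 3325 lbf − 256.8 lbf

F ≈ 3070 lbf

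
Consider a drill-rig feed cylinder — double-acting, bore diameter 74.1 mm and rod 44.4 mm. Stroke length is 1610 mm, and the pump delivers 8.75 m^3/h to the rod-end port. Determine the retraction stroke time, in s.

t ≈ 1.83 s

Rod-side annular area A_ann = π/4 × (74.1² − 44.4²) = 2764 mm^2
Swept volume V = A × L; t = V / Q = A·L / Q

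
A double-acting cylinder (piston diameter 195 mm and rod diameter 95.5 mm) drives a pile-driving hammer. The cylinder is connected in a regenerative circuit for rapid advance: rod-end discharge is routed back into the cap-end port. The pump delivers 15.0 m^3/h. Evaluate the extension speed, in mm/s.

v ≈ 582 mm/s

In regeneration the rod-end outflow joins the pump flow into the cap end, so the net volume the pump must supply per unit advance equals the rod cross-section area.
Rod cross-section A_rod = π/4 × (95.5 mm)² = 7163 mm^2
v = Q_pump / A_rod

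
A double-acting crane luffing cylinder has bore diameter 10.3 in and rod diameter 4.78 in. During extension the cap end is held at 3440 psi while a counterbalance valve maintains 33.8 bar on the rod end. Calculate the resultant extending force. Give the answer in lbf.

F ≈ 2.55e5 lbf

Cap-side area A_cap = π/4 × (10.3 in)² = 83.32 in^2
Rod-side annular area A_ann = π/4 × (10.3² − 4.78²) = 65.38 in^2
Net thrust = P_cap·A_cap − P_rod·A_ann = 2.866e5 lbf − 32050 lbf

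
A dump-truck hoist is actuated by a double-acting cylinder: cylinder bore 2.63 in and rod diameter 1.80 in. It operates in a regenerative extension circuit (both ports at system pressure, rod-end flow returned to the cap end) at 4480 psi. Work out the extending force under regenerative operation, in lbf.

F ≈ 11400 lbf

With equal pressure on both faces, forces on the annular region cancel; the net push is pressure × rod cross-section.
Rod cross-section A_rod = π/4 × (1.80 in)² = 2.545 in^2
F = P × A_rod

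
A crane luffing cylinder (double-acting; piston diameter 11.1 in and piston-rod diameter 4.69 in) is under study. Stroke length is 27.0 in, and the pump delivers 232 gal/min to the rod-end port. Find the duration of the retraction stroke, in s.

t ≈ 2.40 s

Rod-side annular area A_ann = π/4 × (11.1² − 4.69²) = 79.49 in^2
Swept volume V = A × L; t = V / Q = A·L / Q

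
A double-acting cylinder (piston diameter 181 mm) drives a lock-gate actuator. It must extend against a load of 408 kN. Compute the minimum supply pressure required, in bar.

P ≈ 159 bar

Cap-side area A_cap = π/4 × (181 mm)² = 25730 mm^2
P = F / A = 408 kN / A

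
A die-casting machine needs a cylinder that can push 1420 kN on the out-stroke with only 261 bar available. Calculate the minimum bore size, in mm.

D ≈ 263 mm

Extension force acts on the full piston face: F = P × (π/4)D².
D = √(4F / (πP)) = √(4 × 1420 kN / (π × 261 bar))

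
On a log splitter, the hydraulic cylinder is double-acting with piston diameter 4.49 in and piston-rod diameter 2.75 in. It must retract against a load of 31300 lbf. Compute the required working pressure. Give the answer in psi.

Rod-side annular area A_ann = π/4 × (4.49² − 2.75²) = 9.894 in^2
Retraction: pressure acts on the annular area.
P = F / A = 31300 lbf / A

P ≈ 3160 psi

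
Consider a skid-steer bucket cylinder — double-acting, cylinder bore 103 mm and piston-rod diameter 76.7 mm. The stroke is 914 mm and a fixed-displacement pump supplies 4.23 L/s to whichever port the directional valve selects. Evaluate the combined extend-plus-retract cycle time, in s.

t ≈ 2.60 s

Cap-side area A_cap = π/4 × (103 mm)² = 8332 mm^2
Rod-side annular area A_ann = π/4 × (103² − 76.7²) = 3712 mm^2
t_ext = A_cap·L/Q = 1.800 s
t_ret = A_ann·L/Q = 0.8020 s
t_cycle = t_ext + t_ret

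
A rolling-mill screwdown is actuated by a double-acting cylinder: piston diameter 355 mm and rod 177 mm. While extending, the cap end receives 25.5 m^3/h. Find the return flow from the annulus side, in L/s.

Q_out ≈ 5.32 L/s

Cap-side area A_cap = π/4 × (355 mm)² = 98980 mm^2
Rod-side annular area A_ann = π/4 × (355² − 177²) = 74370 mm^2
Piston speed v = Q_in/A_cap; rod-end outflow Q_out = v × A_ann = Q_in × A_ann/A_cap.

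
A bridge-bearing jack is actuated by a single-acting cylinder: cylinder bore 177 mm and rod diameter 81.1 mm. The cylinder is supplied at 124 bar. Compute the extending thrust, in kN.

F ≈ 305 kN

Cap-side area A_cap = π/4 × (177 mm)² = 24610 mm^2
F = P × A_cap = 124 bar × A_cap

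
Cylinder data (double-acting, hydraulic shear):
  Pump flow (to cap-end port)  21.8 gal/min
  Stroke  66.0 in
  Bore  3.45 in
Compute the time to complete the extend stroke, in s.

Cap-side area A_cap = π/4 × (3.45 in)² = 9.348 in^2
Swept volume V = A × L; t = V / Q = A·L / Q

t ≈ 7.35 s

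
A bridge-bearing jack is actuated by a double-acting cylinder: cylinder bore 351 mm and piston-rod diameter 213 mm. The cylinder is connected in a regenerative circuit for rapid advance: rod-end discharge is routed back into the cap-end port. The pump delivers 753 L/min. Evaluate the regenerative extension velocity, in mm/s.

In regeneration the rod-end outflow joins the pump flow into the cap end, so the net volume the pump must supply per unit advance equals the rod cross-section area.
Rod cross-section A_rod = π/4 × (213 mm)² = 35630 mm^2
v = Q_pump / A_rod

v ≈ 352 mm/s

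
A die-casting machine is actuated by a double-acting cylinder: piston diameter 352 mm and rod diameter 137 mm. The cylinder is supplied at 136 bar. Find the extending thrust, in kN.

Cap-side area A_cap = π/4 × (352 mm)² = 97310 mm^2
F = P × A_cap = 136 bar × A_cap

F ≈ 1320 kN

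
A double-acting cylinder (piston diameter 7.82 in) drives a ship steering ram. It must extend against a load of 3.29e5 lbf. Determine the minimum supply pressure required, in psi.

P ≈ 6850 psi

Cap-side area A_cap = π/4 × (7.82 in)² = 48.03 in^2
P = F / A = 3.29e5 lbf / A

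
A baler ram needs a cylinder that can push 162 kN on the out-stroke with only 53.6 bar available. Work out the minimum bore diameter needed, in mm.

D ≈ 196 mm

Extension force acts on the full piston face: F = P × (π/4)D².
D = √(4F / (πP)) = √(4 × 162 kN / (π × 53.6 bar))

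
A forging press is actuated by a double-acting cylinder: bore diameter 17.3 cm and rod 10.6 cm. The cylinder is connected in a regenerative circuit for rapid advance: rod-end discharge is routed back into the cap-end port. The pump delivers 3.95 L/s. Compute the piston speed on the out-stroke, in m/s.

v ≈ 0.448 m/s

In regeneration the rod-end outflow joins the pump flow into the cap end, so the net volume the pump must supply per unit advance equals the rod cross-section area.
Rod cross-section A_rod = π/4 × (10.6 cm)² = 88.25 cm^2
v = Q_pump / A_rod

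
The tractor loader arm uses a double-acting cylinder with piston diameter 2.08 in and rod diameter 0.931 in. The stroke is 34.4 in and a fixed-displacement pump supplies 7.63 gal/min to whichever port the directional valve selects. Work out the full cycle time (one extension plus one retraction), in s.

t ≈ 7.16 s

Cap-side area A_cap = π/4 × (2.08 in)² = 3.398 in^2
Rod-side annular area A_ann = π/4 × (2.08² − 0.931²) = 2.717 in^2
t_ext = A_cap·L/Q = 3.979 s
t_ret = A_ann·L/Q = 3.182 s
t_cycle = t_ext + t_ret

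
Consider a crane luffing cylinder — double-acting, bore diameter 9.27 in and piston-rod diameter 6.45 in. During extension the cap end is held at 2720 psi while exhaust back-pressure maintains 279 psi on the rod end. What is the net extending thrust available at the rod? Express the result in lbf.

F ≈ 1.74e5 lbf

Cap-side area A_cap = π/4 × (9.27 in)² = 67.49 in^2
Rod-side annular area A_ann = π/4 × (9.27² − 6.45²) = 34.82 in^2
Net thrust = P_cap·A_cap − P_rod·A_ann = 1.836e5 lbf − 9714 lbf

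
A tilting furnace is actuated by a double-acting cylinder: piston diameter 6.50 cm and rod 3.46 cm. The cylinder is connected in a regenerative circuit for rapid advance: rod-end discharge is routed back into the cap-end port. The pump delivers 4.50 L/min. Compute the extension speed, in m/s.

In regeneration the rod-end outflow joins the pump flow into the cap end, so the net volume the pump must supply per unit advance equals the rod cross-section area.
Rod cross-section A_rod = π/4 × (3.46 cm)² = 9.402 cm^2
v = Q_pump / A_rod

v ≈ 0.0798 m/s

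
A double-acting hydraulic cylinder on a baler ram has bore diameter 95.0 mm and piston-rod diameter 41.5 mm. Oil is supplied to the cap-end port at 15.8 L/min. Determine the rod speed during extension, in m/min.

v ≈ 2.23 m/min

Cap-side area A_cap = π/4 × (95.0 mm)² = 7088 mm^2
v = Q / A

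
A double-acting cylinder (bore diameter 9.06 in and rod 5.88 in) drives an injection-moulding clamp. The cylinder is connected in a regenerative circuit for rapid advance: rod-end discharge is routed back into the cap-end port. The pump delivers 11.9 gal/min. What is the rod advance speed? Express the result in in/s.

v ≈ 1.69 in/s

In regeneration the rod-end outflow joins the pump flow into the cap end, so the net volume the pump must supply per unit advance equals the rod cross-section area.
Rod cross-section A_rod = π/4 × (5.88 in)² = 27.15 in^2
v = Q_pump / A_rod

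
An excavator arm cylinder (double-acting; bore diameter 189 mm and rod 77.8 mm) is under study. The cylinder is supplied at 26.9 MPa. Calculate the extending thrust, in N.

Cap-side area A_cap = π/4 × (189 mm)² = 28060 mm^2
F = P × A_cap = 26.9 MPa × A_cap

F ≈ 7.55e5 N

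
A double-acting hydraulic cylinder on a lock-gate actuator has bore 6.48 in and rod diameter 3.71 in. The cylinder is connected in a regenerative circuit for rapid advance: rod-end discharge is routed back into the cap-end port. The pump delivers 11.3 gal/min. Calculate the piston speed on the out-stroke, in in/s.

In regeneration the rod-end outflow joins the pump flow into the cap end, so the net volume the pump must supply per unit advance equals the rod cross-section area.
Rod cross-section A_rod = π/4 × (3.71 in)² = 10.81 in^2
v = Q_pump / A_rod

v ≈ 4.02 in/s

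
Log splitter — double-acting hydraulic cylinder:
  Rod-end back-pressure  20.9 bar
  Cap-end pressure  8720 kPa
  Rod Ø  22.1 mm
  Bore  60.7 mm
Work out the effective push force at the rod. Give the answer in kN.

F ≈ 20.0 kN

Cap-side area A_cap = π/4 × (60.7 mm)² = 2894 mm^2
Rod-side annular area A_ann = π/4 × (60.7² − 22.1²) = 2510 mm^2
Net thrust = P_cap·A_cap − P_rod·A_ann = 25.23 kN − 5.246 kN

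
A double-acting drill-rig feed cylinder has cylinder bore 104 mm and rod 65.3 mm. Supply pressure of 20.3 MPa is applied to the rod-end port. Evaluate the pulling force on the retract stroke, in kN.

F ≈ 104 kN

Rod-side annular area A_ann = π/4 × (104² − 65.3²) = 5146 mm^2
On retraction the pressure acts on the annular area (bore minus rod).
F = P × A_ann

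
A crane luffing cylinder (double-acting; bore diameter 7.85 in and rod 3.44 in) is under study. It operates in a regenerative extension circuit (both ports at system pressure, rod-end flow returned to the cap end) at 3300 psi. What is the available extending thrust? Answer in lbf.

F ≈ 30700 lbf

With equal pressure on both faces, forces on the annular region cancel; the net push is pressure × rod cross-section.
Rod cross-section A_rod = π/4 × (3.44 in)² = 9.294 in^2
F = P × A_rod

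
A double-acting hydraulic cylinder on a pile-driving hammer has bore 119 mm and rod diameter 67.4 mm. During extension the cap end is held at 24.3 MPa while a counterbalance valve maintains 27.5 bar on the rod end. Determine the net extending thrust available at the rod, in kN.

Cap-side area A_cap = π/4 × (119 mm)² = 11120 mm^2
Rod-side annular area A_ann = π/4 × (119² − 67.4²) = 7554 mm^2
Net thrust = P_cap·A_cap − P_rod·A_ann = 270.3 kN − 20.77 kN

F ≈ 249 kN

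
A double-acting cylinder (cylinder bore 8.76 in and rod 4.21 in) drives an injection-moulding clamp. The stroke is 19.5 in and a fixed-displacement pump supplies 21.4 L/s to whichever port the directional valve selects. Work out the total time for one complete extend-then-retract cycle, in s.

Cap-side area A_cap = π/4 × (8.76 in)² = 60.27 in^2
Rod-side annular area A_ann = π/4 × (8.76² − 4.21²) = 46.35 in^2
t_ext = A_cap·L/Q = 0.9000 s
t_ret = A_ann·L/Q = 0.6921 s
t_cycle = t_ext + t_ret

t ≈ 1.59 s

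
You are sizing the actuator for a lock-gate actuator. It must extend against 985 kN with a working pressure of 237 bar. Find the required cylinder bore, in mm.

Extension force acts on the full piston face: F = P × (π/4)D².
D = √(4F / (πP)) = √(4 × 985 kN / (π × 237 bar))

D ≈ 230 mm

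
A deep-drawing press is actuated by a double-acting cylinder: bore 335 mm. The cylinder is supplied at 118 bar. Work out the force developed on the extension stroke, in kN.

F ≈ 1040 kN

Cap-side area A_cap = π/4 × (335 mm)² = 88140 mm^2
F = P × A_cap = 118 bar × A_cap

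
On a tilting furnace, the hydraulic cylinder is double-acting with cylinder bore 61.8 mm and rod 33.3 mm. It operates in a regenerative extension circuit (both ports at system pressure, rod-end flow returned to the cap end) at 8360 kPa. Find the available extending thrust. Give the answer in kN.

F ≈ 7.28 kN

With equal pressure on both faces, forces on the annular region cancel; the net push is pressure × rod cross-section.
Rod cross-section A_rod = π/4 × (33.3 mm)² = 870.9 mm^2
F = P × A_rod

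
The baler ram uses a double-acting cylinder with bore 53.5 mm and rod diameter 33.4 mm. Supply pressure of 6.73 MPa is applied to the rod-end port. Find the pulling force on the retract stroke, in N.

Rod-side annular area A_ann = π/4 × (53.5² − 33.4²) = 1372 mm^2
On retraction the pressure acts on the annular area (bore minus rod).
F = P × A_ann

F ≈ 9230 N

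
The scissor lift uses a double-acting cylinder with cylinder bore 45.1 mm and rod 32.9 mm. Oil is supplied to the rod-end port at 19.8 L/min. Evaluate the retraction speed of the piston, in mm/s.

Rod-side annular area A_ann = π/4 × (45.1² − 32.9²) = 747.4 mm^2
Flow into the rod-end port fills the annular volume.
v = Q / A

v ≈ 442 mm/s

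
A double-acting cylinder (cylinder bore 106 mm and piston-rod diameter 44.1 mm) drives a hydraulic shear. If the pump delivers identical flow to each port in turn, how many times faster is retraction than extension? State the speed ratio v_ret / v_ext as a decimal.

v_ret/v_ext ≈ 1.21

Cap-side area A_cap = π/4 × (106 mm)² = 8825 mm^2
Rod-side annular area A_ann = π/4 × (106² − 44.1²) = 7297 mm^2
For equal Q, v ∝ 1/A, so v_ret/v_ext = A_cap/A_ann.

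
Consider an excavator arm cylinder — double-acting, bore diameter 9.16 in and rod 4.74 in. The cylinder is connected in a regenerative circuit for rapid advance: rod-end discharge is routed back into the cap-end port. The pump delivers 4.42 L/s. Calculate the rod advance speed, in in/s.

In regeneration the rod-end outflow joins the pump flow into the cap end, so the net volume the pump must supply per unit advance equals the rod cross-section area.
Rod cross-section A_rod = π/4 × (4.74 in)² = 17.65 in^2
v = Q_pump / A_rod

v ≈ 15.3 in/s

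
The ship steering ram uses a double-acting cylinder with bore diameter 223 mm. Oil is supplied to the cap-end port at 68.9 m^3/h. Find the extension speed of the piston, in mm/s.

Cap-side area A_cap = π/4 × (223 mm)² = 39060 mm^2
v = Q / A

v ≈ 490 mm/s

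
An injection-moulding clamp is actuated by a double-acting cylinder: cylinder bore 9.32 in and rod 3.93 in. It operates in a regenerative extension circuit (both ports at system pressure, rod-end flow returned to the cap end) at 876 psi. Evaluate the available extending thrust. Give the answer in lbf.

F ≈ 10600 lbf

With equal pressure on both faces, forces on the annular region cancel; the net push is pressure × rod cross-section.
Rod cross-section A_rod = π/4 × (3.93 in)² = 12.13 in^2
F = P × A_rod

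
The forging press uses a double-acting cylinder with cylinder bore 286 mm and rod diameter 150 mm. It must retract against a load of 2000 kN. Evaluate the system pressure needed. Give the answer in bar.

P ≈ 429 bar

Rod-side annular area A_ann = π/4 × (286² − 150²) = 46570 mm^2
Retraction: pressure acts on the annular area.
P = F / A = 2000 kN / A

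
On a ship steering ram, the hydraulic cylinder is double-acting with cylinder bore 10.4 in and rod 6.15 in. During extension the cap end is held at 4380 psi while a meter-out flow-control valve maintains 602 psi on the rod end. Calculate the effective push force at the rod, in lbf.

F ≈ 3.39e5 lbf

Cap-side area A_cap = π/4 × (10.4 in)² = 84.95 in^2
Rod-side annular area A_ann = π/4 × (10.4² − 6.15²) = 55.24 in^2
Net thrust = P_cap·A_cap − P_rod·A_ann = 3.721e5 lbf − 33260 lbf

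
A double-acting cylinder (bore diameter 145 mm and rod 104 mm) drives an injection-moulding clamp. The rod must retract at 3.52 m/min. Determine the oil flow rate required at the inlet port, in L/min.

Rod-side annular area A_ann = π/4 × (145² − 104²) = 8018 mm^2
Q = A × v

Q ≈ 28.2 L/min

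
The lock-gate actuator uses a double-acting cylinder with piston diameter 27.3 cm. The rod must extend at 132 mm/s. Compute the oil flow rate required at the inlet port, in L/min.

Q ≈ 464 L/min

Cap-side area A_cap = π/4 × (27.3 cm)² = 585.3 cm^2
Q = A × v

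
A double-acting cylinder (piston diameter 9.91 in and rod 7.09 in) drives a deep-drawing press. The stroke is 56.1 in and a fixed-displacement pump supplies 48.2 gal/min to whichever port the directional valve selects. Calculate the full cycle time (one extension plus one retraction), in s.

t ≈ 34.7 s

Cap-side area A_cap = π/4 × (9.91 in)² = 77.13 in^2
Rod-side annular area A_ann = π/4 × (9.91² − 7.09²) = 37.65 in^2
t_ext = A_cap·L/Q = 23.32 s
t_ret = A_ann·L/Q = 11.38 s
t_cycle = t_ext + t_ret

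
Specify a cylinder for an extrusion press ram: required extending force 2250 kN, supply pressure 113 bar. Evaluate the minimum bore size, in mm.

D ≈ 504 mm

Extension force acts on the full piston face: F = P × (π/4)D².
D = √(4F / (πP)) = √(4 × 2250 kN / (π × 113 bar))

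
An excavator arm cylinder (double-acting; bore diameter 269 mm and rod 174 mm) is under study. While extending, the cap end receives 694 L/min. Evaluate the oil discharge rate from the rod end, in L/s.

Q_out ≈ 6.73 L/s

Cap-side area A_cap = π/4 × (269 mm)² = 56830 mm^2
Rod-side annular area A_ann = π/4 × (269² − 174²) = 33050 mm^2
Piston speed v = Q_in/A_cap; rod-end outflow Q_out = v × A_ann = Q_in × A_ann/A_cap.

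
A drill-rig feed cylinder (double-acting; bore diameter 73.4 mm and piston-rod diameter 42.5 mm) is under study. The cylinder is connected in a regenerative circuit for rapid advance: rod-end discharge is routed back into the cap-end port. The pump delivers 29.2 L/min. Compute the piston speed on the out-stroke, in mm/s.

v ≈ 343 mm/s

In regeneration the rod-end outflow joins the pump flow into the cap end, so the net volume the pump must supply per unit advance equals the rod cross-section area.
Rod cross-section A_rod = π/4 × (42.5 mm)² = 1419 mm^2
v = Q_pump / A_rod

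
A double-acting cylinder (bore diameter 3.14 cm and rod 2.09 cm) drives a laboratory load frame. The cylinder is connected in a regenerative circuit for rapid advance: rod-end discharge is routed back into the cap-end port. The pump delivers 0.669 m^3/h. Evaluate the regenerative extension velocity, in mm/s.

v ≈ 542 mm/s

In regeneration the rod-end outflow joins the pump flow into the cap end, so the net volume the pump must supply per unit advance equals the rod cross-section area.
Rod cross-section A_rod = π/4 × (2.09 cm)² = 3.431 cm^2
v = Q_pump / A_rod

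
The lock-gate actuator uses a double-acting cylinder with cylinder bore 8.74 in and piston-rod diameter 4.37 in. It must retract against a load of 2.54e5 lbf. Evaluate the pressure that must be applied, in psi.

Rod-side annular area A_ann = π/4 × (8.74² − 4.37²) = 45.00 in^2
Retraction: pressure acts on the annular area.
P = F / A = 2.54e5 lbf / A

P ≈ 5640 psi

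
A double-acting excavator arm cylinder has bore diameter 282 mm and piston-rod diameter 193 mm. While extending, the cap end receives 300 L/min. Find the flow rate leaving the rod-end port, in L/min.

Q_out ≈ 159 L/min

Cap-side area A_cap = π/4 × (282 mm)² = 62460 mm^2
Rod-side annular area A_ann = π/4 × (282² − 193²) = 33200 mm^2
Piston speed v = Q_in/A_cap; rod-end outflow Q_out = v × A_ann = Q_in × A_ann/A_cap.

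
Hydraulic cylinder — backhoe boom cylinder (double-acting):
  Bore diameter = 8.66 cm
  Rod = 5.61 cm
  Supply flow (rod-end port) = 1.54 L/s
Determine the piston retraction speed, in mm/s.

Rod-side annular area A_ann = π/4 × (8.66² − 5.61²) = 34.18 cm^2
Flow into the rod-end port fills the annular volume.
v = Q / A

v ≈ 451 mm/s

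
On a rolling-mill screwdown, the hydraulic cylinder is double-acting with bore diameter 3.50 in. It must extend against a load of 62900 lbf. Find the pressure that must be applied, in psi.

P ≈ 6540 psi

Cap-side area A_cap = π/4 × (3.50 in)² = 9.621 in^2
P = F / A = 62900 lbf / A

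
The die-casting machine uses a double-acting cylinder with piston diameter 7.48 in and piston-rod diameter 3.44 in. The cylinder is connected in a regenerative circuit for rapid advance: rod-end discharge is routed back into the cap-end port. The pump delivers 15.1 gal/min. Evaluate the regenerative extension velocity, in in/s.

In regeneration the rod-end outflow joins the pump flow into the cap end, so the net volume the pump must supply per unit advance equals the rod cross-section area.
Rod cross-section A_rod = π/4 × (3.44 in)² = 9.294 in^2
v = Q_pump / A_rod

v ≈ 6.26 in/s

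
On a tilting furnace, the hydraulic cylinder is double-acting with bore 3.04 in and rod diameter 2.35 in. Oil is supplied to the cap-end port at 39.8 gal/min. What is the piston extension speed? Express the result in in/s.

Cap-side area A_cap = π/4 × (3.04 in)² = 7.258 in^2
v = Q / A

v ≈ 21.1 in/s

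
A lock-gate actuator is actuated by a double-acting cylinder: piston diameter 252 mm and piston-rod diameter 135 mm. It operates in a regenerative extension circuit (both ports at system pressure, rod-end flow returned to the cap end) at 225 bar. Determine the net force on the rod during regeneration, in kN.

With equal pressure on both faces, forces on the annular region cancel; the net push is pressure × rod cross-section.
Rod cross-section A_rod = π/4 × (135 mm)² = 14310 mm^2
F = P × A_rod

F ≈ 322 kN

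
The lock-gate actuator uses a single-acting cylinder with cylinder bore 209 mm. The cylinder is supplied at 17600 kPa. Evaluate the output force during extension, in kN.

F ≈ 604 kN

Cap-side area A_cap = π/4 × (209 mm)² = 34310 mm^2
F = P × A_cap = 17600 kPa × A_cap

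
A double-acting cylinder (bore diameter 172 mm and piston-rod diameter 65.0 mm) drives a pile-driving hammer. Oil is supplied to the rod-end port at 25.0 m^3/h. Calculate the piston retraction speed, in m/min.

v ≈ 20.9 m/min

Rod-side annular area A_ann = π/4 × (172² − 65.0²) = 19920 mm^2
Flow into the rod-end port fills the annular volume.
v = Q / A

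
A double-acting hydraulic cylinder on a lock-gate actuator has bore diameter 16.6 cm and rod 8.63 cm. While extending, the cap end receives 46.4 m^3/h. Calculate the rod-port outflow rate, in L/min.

Cap-side area A_cap = π/4 × (16.6 cm)² = 216.4 cm^2
Rod-side annular area A_ann = π/4 × (16.6² − 8.63²) = 157.9 cm^2
Piston speed v = Q_in/A_cap; rod-end outflow Q_out = v × A_ann = Q_in × A_ann/A_cap.

Q_out ≈ 564 L/min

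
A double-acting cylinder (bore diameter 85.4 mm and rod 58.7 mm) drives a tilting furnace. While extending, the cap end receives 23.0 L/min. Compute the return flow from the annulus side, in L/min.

Q_out ≈ 12.1 L/min

Cap-side area A_cap = π/4 × (85.4 mm)² = 5728 mm^2
Rod-side annular area A_ann = π/4 × (85.4² − 58.7²) = 3022 mm^2
Piston speed v = Q_in/A_cap; rod-end outflow Q_out = v × A_ann = Q_in × A_ann/A_cap.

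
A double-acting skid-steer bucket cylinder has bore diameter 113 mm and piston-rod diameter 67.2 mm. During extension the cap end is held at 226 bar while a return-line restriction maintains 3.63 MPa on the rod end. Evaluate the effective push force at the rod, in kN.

Cap-side area A_cap = π/4 × (113 mm)² = 10030 mm^2
Rod-side annular area A_ann = π/4 × (113² − 67.2²) = 6482 mm^2
Net thrust = P_cap·A_cap − P_rod·A_ann = 226.6 kN − 23.53 kN

F ≈ 203 kN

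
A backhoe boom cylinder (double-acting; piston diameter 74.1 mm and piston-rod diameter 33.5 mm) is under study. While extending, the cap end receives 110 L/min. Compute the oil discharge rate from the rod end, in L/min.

Cap-side area A_cap = π/4 × (74.1 mm)² = 4312 mm^2
Rod-side annular area A_ann = π/4 × (74.1² − 33.5²) = 3431 mm^2
Piston speed v = Q_in/A_cap; rod-end outflow Q_out = v × A_ann = Q_in × A_ann/A_cap.

Q_out ≈ 87.5 L/min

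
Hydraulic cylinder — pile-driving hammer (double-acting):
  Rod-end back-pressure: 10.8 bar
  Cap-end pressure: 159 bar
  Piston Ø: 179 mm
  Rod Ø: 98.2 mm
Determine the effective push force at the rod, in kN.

Cap-side area A_cap = π/4 × (179 mm)² = 25160 mm^2
Rod-side annular area A_ann = π/4 × (179² − 98.2²) = 17590 mm^2
Net thrust = P_cap·A_cap − P_rod·A_ann = 400.1 kN − 19.00 kN

F ≈ 381 kN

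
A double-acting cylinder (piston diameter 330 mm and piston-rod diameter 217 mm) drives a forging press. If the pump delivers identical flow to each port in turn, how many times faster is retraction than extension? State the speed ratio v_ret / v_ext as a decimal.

v_ret/v_ext ≈ 1.76

Cap-side area A_cap = π/4 × (330 mm)² = 85530 mm^2
Rod-side annular area A_ann = π/4 × (330² − 217²) = 48550 mm^2
For equal Q, v ∝ 1/A, so v_ret/v_ext = A_cap/A_ann.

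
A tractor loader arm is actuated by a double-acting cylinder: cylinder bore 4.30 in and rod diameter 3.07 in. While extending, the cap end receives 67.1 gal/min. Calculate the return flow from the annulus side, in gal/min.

Q_out ≈ 32.9 gal/min

Cap-side area A_cap = π/4 × (4.30 in)² = 14.52 in^2
Rod-side annular area A_ann = π/4 × (4.30² − 3.07²) = 7.120 in^2
Piston speed v = Q_in/A_cap; rod-end outflow Q_out = v × A_ann = Q_in × A_ann/A_cap.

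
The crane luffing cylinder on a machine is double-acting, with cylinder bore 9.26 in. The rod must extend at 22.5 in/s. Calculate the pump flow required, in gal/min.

Cap-side area A_cap = π/4 × (9.26 in)² = 67.35 in^2
Q = A × v

Q ≈ 394 gal/min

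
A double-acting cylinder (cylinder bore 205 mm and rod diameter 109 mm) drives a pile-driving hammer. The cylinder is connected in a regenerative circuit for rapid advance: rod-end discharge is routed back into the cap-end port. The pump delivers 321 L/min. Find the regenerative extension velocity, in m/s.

v ≈ 0.573 m/s

In regeneration the rod-end outflow joins the pump flow into the cap end, so the net volume the pump must supply per unit advance equals the rod cross-section area.
Rod cross-section A_rod = π/4 × (109 mm)² = 9331 mm^2
v = Q_pump / A_rod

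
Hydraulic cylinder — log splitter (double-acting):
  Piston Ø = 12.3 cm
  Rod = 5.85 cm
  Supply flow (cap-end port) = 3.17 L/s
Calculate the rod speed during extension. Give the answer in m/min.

Cap-side area A_cap = π/4 × (12.3 cm)² = 118.8 cm^2
v = Q / A

v ≈ 16.0 m/min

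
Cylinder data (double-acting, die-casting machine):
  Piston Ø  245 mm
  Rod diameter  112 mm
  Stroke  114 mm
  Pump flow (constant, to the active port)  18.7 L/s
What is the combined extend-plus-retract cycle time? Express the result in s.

Cap-side area A_cap = π/4 × (245 mm)² = 47140 mm^2
Rod-side annular area A_ann = π/4 × (245² − 112²) = 37290 mm^2
t_ext = A_cap·L/Q = 0.2874 s
t_ret = A_ann·L/Q = 0.2273 s
t_cycle = t_ext + t_ret

t ≈ 0.515 s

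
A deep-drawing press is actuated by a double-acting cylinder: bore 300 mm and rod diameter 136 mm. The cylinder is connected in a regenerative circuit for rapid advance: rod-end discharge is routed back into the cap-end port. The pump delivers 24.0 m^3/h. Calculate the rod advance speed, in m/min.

v ≈ 27.5 m/min

In regeneration the rod-end outflow joins the pump flow into the cap end, so the net volume the pump must supply per unit advance equals the rod cross-section area.
Rod cross-section A_rod = π/4 × (136 mm)² = 14530 mm^2
v = Q_pump / A_rod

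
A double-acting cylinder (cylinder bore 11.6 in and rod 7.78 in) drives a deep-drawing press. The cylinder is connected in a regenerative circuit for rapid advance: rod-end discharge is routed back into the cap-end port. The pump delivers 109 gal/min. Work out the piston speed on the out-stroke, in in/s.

v ≈ 8.83 in/s

In regeneration the rod-end outflow joins the pump flow into the cap end, so the net volume the pump must supply per unit advance equals the rod cross-section area.
Rod cross-section A_rod = π/4 × (7.78 in)² = 47.54 in^2
v = Q_pump / A_rod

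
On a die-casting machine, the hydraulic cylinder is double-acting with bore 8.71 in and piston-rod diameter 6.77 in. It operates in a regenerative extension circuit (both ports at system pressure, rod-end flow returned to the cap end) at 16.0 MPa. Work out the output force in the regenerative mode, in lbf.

With equal pressure on both faces, forces on the annular region cancel; the net push is pressure × rod cross-section.
Rod cross-section A_rod = π/4 × (6.77 in)² = 36.00 in^2
F = P × A_rod

F ≈ 83500 lbf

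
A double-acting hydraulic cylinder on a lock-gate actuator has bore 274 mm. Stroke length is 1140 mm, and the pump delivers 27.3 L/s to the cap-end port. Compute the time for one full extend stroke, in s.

Cap-side area A_cap = π/4 × (274 mm)² = 58960 mm^2
Swept volume V = A × L; t = V / Q = A·L / Q

t ≈ 2.46 s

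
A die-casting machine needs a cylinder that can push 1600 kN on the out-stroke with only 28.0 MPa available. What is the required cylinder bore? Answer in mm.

D ≈ 270 mm

Extension force acts on the full piston face: F = P × (π/4)D².
D = √(4F / (πP)) = √(4 × 1600 kN / (π × 28.0 MPa))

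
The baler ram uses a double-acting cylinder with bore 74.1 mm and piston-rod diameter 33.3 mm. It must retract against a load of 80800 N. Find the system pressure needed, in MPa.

P ≈ 23.5 MPa

Rod-side annular area A_ann = π/4 × (74.1² − 33.3²) = 3442 mm^2
Retraction: pressure acts on the annular area.
P = F / A = 80800 N / A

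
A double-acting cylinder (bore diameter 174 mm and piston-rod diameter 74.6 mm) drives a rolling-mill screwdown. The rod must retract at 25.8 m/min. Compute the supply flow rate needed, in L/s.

Q ≈ 8.35 L/s

Rod-side annular area A_ann = π/4 × (174² − 74.6²) = 19410 mm^2
Q = A × v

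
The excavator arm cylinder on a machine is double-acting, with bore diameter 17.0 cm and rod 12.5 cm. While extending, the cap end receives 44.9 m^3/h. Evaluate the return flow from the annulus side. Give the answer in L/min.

Q_out ≈ 344 L/min

Cap-side area A_cap = π/4 × (17.0 cm)² = 227.0 cm^2
Rod-side annular area A_ann = π/4 × (17.0² − 12.5²) = 104.3 cm^2
Piston speed v = Q_in/A_cap; rod-end outflow Q_out = v × A_ann = Q_in × A_ann/A_cap.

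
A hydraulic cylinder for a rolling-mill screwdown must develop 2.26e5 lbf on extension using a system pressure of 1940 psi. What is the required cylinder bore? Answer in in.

D ≈ 12.2 in

Extension force acts on the full piston face: F = P × (π/4)D².
D = √(4F / (πP)) = √(4 × 2.26e5 lbf / (π × 1940 psi))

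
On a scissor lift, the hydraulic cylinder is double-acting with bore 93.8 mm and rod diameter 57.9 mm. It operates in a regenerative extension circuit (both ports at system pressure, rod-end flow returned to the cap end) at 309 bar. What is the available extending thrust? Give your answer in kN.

With equal pressure on both faces, forces on the annular region cancel; the net push is pressure × rod cross-section.
Rod cross-section A_rod = π/4 × (57.9 mm)² = 2633 mm^2
F = P × A_rod

F ≈ 81.4 kN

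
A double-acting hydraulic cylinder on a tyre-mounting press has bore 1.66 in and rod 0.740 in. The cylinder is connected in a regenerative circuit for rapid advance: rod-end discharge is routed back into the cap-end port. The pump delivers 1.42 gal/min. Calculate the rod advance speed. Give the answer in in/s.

v ≈ 12.7 in/s

In regeneration the rod-end outflow joins the pump flow into the cap end, so the net volume the pump must supply per unit advance equals the rod cross-section area.
Rod cross-section A_rod = π/4 × (0.740 in)² = 0.4301 in^2
v = Q_pump / A_rod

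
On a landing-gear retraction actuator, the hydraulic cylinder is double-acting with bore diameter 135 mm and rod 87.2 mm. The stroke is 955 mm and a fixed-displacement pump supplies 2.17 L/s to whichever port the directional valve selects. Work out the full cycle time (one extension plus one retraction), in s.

t ≈ 9.97 s

Cap-side area A_cap = π/4 × (135 mm)² = 14310 mm^2
Rod-side annular area A_ann = π/4 × (135² − 87.2²) = 8342 mm^2
t_ext = A_cap·L/Q = 6.299 s
t_ret = A_ann·L/Q = 3.671 s
t_cycle = t_ext + t_ret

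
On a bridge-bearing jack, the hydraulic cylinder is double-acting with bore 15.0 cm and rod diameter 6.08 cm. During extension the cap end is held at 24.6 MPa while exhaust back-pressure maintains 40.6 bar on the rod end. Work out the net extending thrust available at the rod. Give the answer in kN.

F ≈ 375 kN

Cap-side area A_cap = π/4 × (15.0 cm)² = 176.7 cm^2
Rod-side annular area A_ann = π/4 × (15.0² − 6.08²) = 147.7 cm^2
Net thrust = P_cap·A_cap − P_rod·A_ann = 434.7 kN − 59.96 kN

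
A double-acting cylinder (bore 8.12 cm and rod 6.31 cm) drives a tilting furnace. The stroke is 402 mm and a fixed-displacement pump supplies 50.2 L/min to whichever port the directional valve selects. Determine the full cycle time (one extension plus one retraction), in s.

Cap-side area A_cap = π/4 × (8.12 cm)² = 51.78 cm^2
Rod-side annular area A_ann = π/4 × (8.12² − 6.31²) = 20.51 cm^2
t_ext = A_cap·L/Q = 2.488 s
t_ret = A_ann·L/Q = 0.9856 s
t_cycle = t_ext + t_ret

t ≈ 3.47 s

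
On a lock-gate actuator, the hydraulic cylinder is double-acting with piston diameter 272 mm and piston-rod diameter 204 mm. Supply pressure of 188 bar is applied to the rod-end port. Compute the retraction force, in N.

Rod-side annular area A_ann = π/4 × (272² − 204²) = 25420 mm^2
On retraction the pressure acts on the annular area (bore minus rod).
F = P × A_ann

F ≈ 4.78e5 N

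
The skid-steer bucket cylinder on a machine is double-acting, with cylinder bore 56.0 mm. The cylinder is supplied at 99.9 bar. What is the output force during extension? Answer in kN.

F ≈ 24.6 kN

Cap-side area A_cap = π/4 × (56.0 mm)² = 2463 mm^2
F = P × A_cap = 99.9 bar × A_cap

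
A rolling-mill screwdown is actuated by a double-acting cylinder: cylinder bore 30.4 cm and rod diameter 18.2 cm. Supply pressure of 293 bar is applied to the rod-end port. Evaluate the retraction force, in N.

F ≈ 1.36e6 N

Rod-side annular area A_ann = π/4 × (30.4² − 18.2²) = 465.7 cm^2
On retraction the pressure acts on the annular area (bore minus rod).
F = P × A_ann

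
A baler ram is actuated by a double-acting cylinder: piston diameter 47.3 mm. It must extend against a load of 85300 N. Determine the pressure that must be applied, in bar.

P ≈ 485 bar

Cap-side area A_cap = π/4 × (47.3 mm)² = 1757 mm^2
P = F / A = 85300 N / A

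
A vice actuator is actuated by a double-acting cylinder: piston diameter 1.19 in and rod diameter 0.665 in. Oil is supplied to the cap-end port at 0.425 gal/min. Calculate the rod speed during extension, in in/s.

Cap-side area A_cap = π/4 × (1.19 in)² = 1.112 in^2
v = Q / A

v ≈ 1.47 in/s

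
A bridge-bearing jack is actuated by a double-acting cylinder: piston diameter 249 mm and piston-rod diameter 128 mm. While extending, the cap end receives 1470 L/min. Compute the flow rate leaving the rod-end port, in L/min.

Cap-side area A_cap = π/4 × (249 mm)² = 48700 mm^2
Rod-side annular area A_ann = π/4 × (249² − 128²) = 35830 mm^2
Piston speed v = Q_in/A_cap; rod-end outflow Q_out = v × A_ann = Q_in × A_ann/A_cap.

Q_out ≈ 1080 L/min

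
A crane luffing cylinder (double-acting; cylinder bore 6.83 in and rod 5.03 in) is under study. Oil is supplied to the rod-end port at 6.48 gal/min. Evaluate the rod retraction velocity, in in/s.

v ≈ 1.49 in/s

Rod-side annular area A_ann = π/4 × (6.83² − 5.03²) = 16.77 in^2
Flow into the rod-end port fills the annular volume.
v = Q / A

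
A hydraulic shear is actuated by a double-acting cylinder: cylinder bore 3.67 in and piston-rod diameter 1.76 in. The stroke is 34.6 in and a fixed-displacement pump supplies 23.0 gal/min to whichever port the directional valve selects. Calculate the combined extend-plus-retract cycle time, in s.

t ≈ 7.32 s

Cap-side area A_cap = π/4 × (3.67 in)² = 10.58 in^2
Rod-side annular area A_ann = π/4 × (3.67² − 1.76²) = 8.146 in^2
t_ext = A_cap·L/Q = 4.133 s
t_ret = A_ann·L/Q = 3.183 s
t_cycle = t_ext + t_ret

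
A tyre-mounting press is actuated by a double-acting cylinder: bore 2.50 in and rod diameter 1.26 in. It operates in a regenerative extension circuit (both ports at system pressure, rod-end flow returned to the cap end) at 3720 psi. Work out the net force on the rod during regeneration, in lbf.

F ≈ 4640 lbf

With equal pressure on both faces, forces on the annular region cancel; the net push is pressure × rod cross-section.
Rod cross-section A_rod = π/4 × (1.26 in)² = 1.247 in^2
F = P × A_rod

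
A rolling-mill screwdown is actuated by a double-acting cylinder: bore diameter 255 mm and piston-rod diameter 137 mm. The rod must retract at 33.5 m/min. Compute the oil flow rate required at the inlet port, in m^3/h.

Rod-side annular area A_ann = π/4 × (255² − 137²) = 36330 mm^2
Q = A × v

Q ≈ 73.0 m^3/h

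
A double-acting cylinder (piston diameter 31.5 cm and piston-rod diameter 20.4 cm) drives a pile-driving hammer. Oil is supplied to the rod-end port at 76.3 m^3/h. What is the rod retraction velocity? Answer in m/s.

Rod-side annular area A_ann = π/4 × (31.5² − 20.4²) = 452.5 cm^2
Flow into the rod-end port fills the annular volume.
v = Q / A

v ≈ 0.468 m/s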